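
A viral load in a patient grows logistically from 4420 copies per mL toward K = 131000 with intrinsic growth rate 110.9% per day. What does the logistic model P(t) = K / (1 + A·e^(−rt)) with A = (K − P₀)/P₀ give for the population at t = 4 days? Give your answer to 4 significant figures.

≈ 97,820 copies per mL

A = (131000 − 4420)/4420 = 28.63801
P(4) = 131000 / (1 + 28.63801·e^(−1.109·4)) = 131000 / (1 + 28.63801·0.011843)
= 131000 / 1.33917 ≈ 97822.07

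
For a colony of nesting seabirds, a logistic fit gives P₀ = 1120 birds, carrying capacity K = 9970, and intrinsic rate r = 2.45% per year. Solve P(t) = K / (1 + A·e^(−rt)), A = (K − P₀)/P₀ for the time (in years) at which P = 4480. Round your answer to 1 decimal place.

A = (9970 − 1120)/1120 = 7.90179
4480 = 9970/(1 + 7.90179·e^(−0.0245t)) → 1 + 7.90179·e^(−0.0245t) = 2.22545
e^(−0.0245t) = 0.155085 → t = ln(6.44809)/0.0245 = 1.86378/0.0245

t ≈ 76.1 years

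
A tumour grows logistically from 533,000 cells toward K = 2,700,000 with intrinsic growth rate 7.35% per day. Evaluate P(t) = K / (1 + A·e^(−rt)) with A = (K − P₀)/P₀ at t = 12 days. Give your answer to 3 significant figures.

A = (2700000 − 533000)/533000 = 4.06567
P(12) = 2700000 / (1 + 4.06567·e^(−0.0735·12)) = 2700000 / (1 + 4.06567·0.413954)
= 2700000 / 2.683 ≈ 1006336.4

≈ 1,010,000 cells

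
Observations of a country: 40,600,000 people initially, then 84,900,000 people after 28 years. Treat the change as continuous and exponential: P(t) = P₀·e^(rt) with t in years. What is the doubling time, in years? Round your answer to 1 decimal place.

doubling time ≈ 26.3 years

r = ln(84900000/40600000) / 28 = ln(2.09113) / 28 ≈ 0.026347 per year
doubling time = ln 2 / |r| = 0.69315 / 0.026347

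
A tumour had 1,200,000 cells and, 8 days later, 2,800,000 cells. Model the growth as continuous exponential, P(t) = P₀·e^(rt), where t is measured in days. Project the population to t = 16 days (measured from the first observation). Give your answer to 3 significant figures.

≈ 6,530,000 cells

r = ln(2800000/1200000) / 8 ≈ 0.105912 per day
P(16) = 1200000 · e^(0.105912·16) = 1200000 · 5.44444 ≈ 6533333.33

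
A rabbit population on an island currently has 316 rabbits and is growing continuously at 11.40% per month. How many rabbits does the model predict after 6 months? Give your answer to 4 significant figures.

P(6) = 316 · e^(0.114·6) = 316 · e^(0.684)
= 316 · 1.98179 ≈ 626.25

≈ 626.2 rabbits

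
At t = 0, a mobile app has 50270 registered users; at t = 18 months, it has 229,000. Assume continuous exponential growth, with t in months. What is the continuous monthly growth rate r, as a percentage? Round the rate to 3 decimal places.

229000 = 50270 · e^(r·18)
e^(18r) = 229000/50270 = 4.5554
r = ln(4.5554) / 18 = 1.51631 / 18

r ≈ 8.424% per month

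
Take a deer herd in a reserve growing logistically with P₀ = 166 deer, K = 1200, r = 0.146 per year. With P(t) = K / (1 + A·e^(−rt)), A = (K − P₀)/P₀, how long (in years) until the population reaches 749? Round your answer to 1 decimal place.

t ≈ 16.0 years

A = (1200 − 166)/166 = 6.22892
749 = 1200/(1 + 6.22892·e^(−0.146t)) → 1 + 6.22892·e^(−0.146t) = 1.60214
e^(−0.146t) = 0.096668 → t = ln(10.3447)/0.146 = 2.33647/0.146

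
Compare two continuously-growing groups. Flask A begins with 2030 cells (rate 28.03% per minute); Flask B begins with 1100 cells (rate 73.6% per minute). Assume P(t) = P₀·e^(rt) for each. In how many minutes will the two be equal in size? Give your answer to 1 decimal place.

2030·e^(0.2803t) = 1100·e^(0.736t)
2030/1100 = e^((0.736 − 0.2803)t) → ln(1.84545) = 0.4557·t
t = 0.61273 / 0.4557

t ≈ 1.3 minutes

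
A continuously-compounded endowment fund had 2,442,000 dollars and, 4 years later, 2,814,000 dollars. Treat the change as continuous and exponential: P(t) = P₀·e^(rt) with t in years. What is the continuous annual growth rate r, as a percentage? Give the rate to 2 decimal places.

2814000 = 2442000 · e^(r·4)
e^(4r) = 2814000/2442000 = 1.15233
r = ln(1.15233) / 4 = 0.14179 / 4

r ≈ 3.54% per year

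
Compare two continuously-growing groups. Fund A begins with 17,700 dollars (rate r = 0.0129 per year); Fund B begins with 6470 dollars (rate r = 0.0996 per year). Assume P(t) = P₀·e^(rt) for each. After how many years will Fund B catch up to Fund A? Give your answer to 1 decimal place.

t ≈ 11.6 years

17700·e^(0.0129t) = 6470·e^(0.0996t)
17700/6470 = e^((0.0996 − 0.0129)t) → ln(2.7357) = 0.0867·t
t = 1.00639 / 0.0867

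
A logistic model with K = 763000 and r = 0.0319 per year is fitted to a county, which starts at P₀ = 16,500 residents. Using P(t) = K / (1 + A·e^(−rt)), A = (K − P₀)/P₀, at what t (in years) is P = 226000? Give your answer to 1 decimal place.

A = (763000 − 16500)/16500 = 45.24242
226000 = 763000/(1 + 45.24242·e^(−0.0319t)) → 1 + 45.24242·e^(−0.0319t) = 3.37611
e^(−0.0319t) = 0.052519 → t = ln(19.04057)/0.0319 = 2.94657/0.0319

t ≈ 92.4 years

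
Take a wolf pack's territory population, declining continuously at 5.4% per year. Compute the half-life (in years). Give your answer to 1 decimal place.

half-life = ln(2) / |r| = 0.69315 / 0.054

half-life ≈ 12.8 years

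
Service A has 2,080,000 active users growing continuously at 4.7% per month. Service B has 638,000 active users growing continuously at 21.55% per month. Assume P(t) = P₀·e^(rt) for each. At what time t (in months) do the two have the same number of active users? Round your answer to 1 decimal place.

t ≈ 7.0 months

2080000·e^(0.047t) = 638000·e^(0.2155t)
2080000/638000 = e^((0.2155 − 0.047)t) → ln(3.26019) = 0.1685·t
t = 1.18178 / 0.1685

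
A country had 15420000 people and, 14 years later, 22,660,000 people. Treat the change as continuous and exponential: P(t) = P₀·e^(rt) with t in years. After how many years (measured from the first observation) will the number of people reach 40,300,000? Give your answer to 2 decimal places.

r = ln(22660000/15420000) / 14 ≈ 0.027495 per year
t = ln(40300000/15420000) / r = 0.96069 / 0.027495 ≈ 34.94

t ≈ 34.94 years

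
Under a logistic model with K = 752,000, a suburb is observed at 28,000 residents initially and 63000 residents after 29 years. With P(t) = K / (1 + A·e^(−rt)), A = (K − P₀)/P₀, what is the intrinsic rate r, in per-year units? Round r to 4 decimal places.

r ≈ 0.0297 per year

A = (752000 − 28000)/28000 = 25.85714
63000 = 752000/(1 + 25.85714·e^(−r·29)) → e^(−29r) = (11.93651 − 1)/25.85714 = 0.422959
r = −ln(0.422959)/29 = 0.86048/29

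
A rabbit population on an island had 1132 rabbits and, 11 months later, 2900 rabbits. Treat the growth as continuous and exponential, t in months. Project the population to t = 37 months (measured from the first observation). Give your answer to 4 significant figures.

r = ln(2900/1132) / 11 ≈ 0.08552 per month
P(37) = 1132 · e^(0.08552·37) = 1132 · 23.67113 ≈ 26795.71

≈ 26,800 rabbits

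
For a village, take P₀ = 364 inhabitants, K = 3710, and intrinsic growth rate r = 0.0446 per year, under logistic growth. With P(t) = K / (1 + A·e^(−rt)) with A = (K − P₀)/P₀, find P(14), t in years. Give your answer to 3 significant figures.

≈ 626 inhabitants

A = (3710 − 364)/364 = 9.19231
P(14) = 3710 / (1 + 9.19231·e^(−0.0446·14)) = 3710 / (1 + 9.19231·0.535583)
= 3710 / 5.92324 ≈ 626.35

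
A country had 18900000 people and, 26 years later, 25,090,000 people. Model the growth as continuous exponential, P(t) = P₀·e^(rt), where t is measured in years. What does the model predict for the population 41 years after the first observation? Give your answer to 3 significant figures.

r = ln(25090000/18900000) / 26 ≈ 0.010896 per year
P(41) = 18900000 · e^(0.010896·41) = 18900000 · 1.56323 ≈ 29545042.39

≈ 29,500,000 people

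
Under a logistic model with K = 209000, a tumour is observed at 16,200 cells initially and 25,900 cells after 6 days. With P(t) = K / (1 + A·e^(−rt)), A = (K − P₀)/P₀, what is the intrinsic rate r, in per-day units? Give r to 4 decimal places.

A = (209000 − 16200)/16200 = 11.90123
25900 = 209000/(1 + 11.90123·e^(−r·6)) → e^(−6r) = (8.0695 − 1)/11.90123 = 0.594014
r = −ln(0.594014)/6 = 0.52085/6

r ≈ 0.0868 per day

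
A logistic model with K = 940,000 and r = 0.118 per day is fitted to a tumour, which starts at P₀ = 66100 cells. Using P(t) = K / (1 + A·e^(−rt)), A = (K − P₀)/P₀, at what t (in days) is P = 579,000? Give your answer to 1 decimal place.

t ≈ 25.9 days

A = (940000 − 66100)/66100 = 13.22088
579000 = 940000/(1 + 13.22088·e^(−0.118t)) → 1 + 13.22088·e^(−0.118t) = 1.62349
e^(−0.118t) = 0.047159 → t = ln(21.20468)/0.118 = 3.05422/0.118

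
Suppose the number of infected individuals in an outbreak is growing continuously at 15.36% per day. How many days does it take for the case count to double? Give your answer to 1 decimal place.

doubling time = ln(2) / |r| = 0.69315 / 0.1536

doubling time ≈ 4.5 days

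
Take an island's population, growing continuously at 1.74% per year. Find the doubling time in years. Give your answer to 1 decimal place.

doubling time = ln(2) / |r| = 0.69315 / 0.0174

doubling time ≈ 39.8 years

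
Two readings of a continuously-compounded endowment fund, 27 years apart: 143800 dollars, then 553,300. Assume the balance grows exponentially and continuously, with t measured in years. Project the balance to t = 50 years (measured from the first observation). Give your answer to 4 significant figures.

r = ln(553300/143800) / 27 ≈ 0.049907 per year
P(50) = 143800 · e^(0.049907·50) = 143800 · 12.12571 ≈ 1743676.42

≈ 1,744,000 dollars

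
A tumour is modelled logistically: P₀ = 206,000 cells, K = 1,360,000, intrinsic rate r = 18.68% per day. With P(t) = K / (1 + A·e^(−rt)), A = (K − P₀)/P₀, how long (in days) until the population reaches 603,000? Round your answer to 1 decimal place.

t ≈ 8.0 days

A = (1360000 − 206000)/206000 = 5.60194
603000 = 1360000/(1 + 5.60194·e^(−0.1868t)) → 1 + 5.60194·e^(−0.1868t) = 2.25539
e^(−0.1868t) = 0.224099 → t = ln(4.46231)/0.1868 = 1.49567/0.1868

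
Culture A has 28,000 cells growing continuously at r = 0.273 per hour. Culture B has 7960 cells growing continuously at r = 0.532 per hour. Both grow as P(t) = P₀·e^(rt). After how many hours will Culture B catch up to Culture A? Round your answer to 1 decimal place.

28000·e^(0.273t) = 7960·e^(0.532t)
28000/7960 = e^((0.532 − 0.273)t) → ln(3.51759) = 0.259·t
t = 1.25778 / 0.259

t ≈ 4.9 hours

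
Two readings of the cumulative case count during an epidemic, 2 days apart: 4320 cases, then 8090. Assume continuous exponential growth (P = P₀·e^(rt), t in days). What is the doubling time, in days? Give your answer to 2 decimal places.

r = ln(8090/4320) / 2 = ln(1.87269) / 2 ≈ 0.313687 per day
doubling time = ln 2 / |r| = 0.69315 / 0.313687

doubling time ≈ 2.21 days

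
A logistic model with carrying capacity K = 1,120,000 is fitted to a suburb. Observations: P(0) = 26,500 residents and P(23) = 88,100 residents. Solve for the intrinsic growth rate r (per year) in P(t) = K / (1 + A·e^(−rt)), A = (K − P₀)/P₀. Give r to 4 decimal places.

r ≈ 0.0548 per year

A = (1120000 − 26500)/26500 = 41.26415
88100 = 1120000/(1 + 41.26415·e^(−r·23)) → e^(−23r) = (12.71283 − 1)/41.26415 = 0.28385
r = −ln(0.28385)/23 = 1.25931/23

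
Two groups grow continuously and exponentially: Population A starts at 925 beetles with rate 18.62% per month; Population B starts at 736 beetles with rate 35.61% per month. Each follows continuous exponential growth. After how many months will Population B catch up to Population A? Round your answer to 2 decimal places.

t ≈ 1.35 months

925·e^(0.1862t) = 736·e^(0.3561t)
925/736 = e^((0.3561 − 0.1862)t) → ln(1.25679) = 0.1699·t
t = 0.22856 / 0.1699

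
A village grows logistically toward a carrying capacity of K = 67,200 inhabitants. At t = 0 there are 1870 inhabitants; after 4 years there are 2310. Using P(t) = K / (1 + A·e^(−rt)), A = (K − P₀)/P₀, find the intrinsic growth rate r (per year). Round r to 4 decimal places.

r ≈ 0.0545 per year

A = (67200 − 1870)/1870 = 34.93583
2310 = 67200/(1 + 34.93583·e^(−r·4)) → e^(−4r) = (29.09091 − 1)/34.93583 = 0.804072
r = −ln(0.804072)/4 = 0.21807/4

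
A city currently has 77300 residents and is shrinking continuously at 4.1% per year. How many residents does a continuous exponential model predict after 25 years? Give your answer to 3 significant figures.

P(25) = 77300 · e^(-0.041·25) = 77300 · e^(-1.025)
= 77300 · 0.3588 ≈ 27734.97

≈ 27,700 residents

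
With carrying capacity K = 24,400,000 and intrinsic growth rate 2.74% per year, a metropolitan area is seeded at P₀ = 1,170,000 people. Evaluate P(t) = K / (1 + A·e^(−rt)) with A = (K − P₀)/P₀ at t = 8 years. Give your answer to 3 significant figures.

≈ 1,440,000 people

A = (24400000 − 1170000)/1170000 = 19.8547
P(8) = 24400000 / (1 + 19.8547·e^(−0.0274·8)) = 24400000 / (1 + 19.8547·0.803161)
= 24400000 / 16.94652 ≈ 1439823.4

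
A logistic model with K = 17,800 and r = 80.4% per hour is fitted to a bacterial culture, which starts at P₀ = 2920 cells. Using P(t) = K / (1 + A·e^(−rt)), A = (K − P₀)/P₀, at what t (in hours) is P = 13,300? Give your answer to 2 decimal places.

t ≈ 3.37 hours

A = (17800 − 2920)/2920 = 5.09589
13300 = 17800/(1 + 5.09589·e^(−0.804t)) → 1 + 5.09589·e^(−0.804t) = 1.33835
e^(−0.804t) = 0.066396 → t = ln(15.06119)/0.804 = 2.71212/0.804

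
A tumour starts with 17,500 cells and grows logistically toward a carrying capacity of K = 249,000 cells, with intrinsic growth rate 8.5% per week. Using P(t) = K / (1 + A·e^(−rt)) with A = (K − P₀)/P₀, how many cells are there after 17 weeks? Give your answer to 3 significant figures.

A = (249000 − 17500)/17500 = 13.22857
P(17) = 249000 / (1 + 13.22857·e^(−0.085·17)) = 249000 / (1 + 13.22857·0.235746)
= 249000 / 4.11858 ≈ 60457.67

≈ 60,500 cells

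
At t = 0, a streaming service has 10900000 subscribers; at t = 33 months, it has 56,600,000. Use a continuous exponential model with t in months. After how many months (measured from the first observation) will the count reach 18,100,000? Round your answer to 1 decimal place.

r = ln(56600000/10900000) / 33 ≈ 0.049917 per month
t = ln(18100000/10900000) / r = 0.50715 / 0.049917 ≈ 10.16

t ≈ 10.2 months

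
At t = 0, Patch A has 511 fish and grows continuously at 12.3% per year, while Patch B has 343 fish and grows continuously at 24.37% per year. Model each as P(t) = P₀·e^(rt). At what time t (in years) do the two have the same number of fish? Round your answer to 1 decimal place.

511·e^(0.123t) = 343·e^(0.2437t)
511/343 = e^((0.2437 − 0.123)t) → ln(1.4898) = 0.1207·t
t = 0.39864 / 0.1207

t ≈ 3.3 years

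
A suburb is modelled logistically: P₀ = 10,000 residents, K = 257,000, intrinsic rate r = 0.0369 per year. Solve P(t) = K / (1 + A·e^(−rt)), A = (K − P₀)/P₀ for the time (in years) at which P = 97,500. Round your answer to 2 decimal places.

t ≈ 73.57 years

A = (257000 − 10000)/10000 = 24.7
97500 = 257000/(1 + 24.7·e^(−0.0369t)) → 1 + 24.7·e^(−0.0369t) = 2.6359
e^(−0.0369t) = 0.066231 → t = ln(15.09875)/0.0369 = 2.71461/0.0369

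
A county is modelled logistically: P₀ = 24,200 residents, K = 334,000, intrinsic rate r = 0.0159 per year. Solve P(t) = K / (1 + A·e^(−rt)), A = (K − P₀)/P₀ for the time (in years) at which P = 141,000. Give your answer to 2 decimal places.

A = (334000 − 24200)/24200 = 12.80165
141000 = 334000/(1 + 12.80165·e^(−0.0159t)) → 1 + 12.80165·e^(−0.0159t) = 2.36879
e^(−0.0159t) = 0.106923 → t = ln(9.3525)/0.0159 = 2.23564/0.0159

t ≈ 140.61 years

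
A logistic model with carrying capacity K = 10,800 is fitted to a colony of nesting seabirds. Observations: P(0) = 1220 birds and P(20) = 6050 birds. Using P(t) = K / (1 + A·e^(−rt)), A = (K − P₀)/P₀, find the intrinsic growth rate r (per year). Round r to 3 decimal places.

r ≈ 0.115 per year

A = (10800 − 1220)/1220 = 7.85246
6050 = 10800/(1 + 7.85246·e^(−r·20)) → e^(−20r) = (1.78512 − 1)/7.85246 = 0.099984
r = −ln(0.099984)/20 = 2.30274/20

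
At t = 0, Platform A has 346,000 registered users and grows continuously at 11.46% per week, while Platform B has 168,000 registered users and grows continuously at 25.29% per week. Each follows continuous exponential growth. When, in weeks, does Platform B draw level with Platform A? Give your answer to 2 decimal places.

346000·e^(0.1146t) = 168000·e^(0.2529t)
346000/168000 = e^((0.2529 − 0.1146)t) → ln(2.05952) = 0.1383·t
t = 0.72247 / 0.1383

t ≈ 5.22 weeks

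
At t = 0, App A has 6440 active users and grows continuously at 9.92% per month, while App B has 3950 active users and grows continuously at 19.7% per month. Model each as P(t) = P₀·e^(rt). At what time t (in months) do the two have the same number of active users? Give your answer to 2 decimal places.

t ≈ 5.00 months

6440·e^(0.0992t) = 3950·e^(0.197t)
6440/3950 = e^((0.197 − 0.0992)t) → ln(1.63038) = 0.0978·t
t = 0.48881 / 0.0978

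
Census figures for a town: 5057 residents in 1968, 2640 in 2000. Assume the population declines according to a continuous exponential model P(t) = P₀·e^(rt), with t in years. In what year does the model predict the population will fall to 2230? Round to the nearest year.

year 2008

r = ln(2640/5057) / 32 = -0.64999/32 ≈ -0.020312 per year
t = ln(2230/5057) / r = -0.81877/-0.020312 ≈ 40.31 years after 1968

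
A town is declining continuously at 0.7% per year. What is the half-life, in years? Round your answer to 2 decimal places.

half-life ≈ 99.02 years

half-life = ln(2) / |r| = 0.69315 / 0.007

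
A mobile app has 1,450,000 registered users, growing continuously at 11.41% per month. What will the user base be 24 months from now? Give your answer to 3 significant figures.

≈ 22,400,000 registered users

P(24) = 1450000 · e^(0.1141·24) = 1450000 · e^(2.7384)
= 1450000 · 15.46223 ≈ 22420227.31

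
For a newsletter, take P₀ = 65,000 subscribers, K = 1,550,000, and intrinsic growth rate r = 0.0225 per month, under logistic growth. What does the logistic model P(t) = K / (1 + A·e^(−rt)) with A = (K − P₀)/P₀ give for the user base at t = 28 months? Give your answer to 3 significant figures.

≈ 118,000 subscribers

A = (1550000 − 65000)/65000 = 22.84615
P(28) = 1550000 / (1 + 22.84615·e^(−0.0225·28)) = 1550000 / (1 + 22.84615·0.532592)
= 1550000 / 13.16767 ≈ 117712.51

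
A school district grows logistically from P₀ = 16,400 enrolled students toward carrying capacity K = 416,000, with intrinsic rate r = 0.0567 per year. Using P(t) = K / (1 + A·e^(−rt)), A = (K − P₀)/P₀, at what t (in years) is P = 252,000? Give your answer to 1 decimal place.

A = (416000 − 16400)/16400 = 24.36585
252000 = 416000/(1 + 24.36585·e^(−0.0567t)) → 1 + 24.36585·e^(−0.0567t) = 1.65079
e^(−0.0567t) = 0.026709 → t = ln(37.44021)/0.0567 = 3.62275/0.0567

t ≈ 63.9 years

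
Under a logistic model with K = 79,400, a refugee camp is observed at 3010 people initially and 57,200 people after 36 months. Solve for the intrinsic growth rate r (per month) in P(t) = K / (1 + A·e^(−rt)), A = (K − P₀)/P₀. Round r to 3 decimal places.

r ≈ 0.116 per month

A = (79400 − 3010)/3010 = 25.37874
57200 = 79400/(1 + 25.37874·e^(−r·36)) → e^(−36r) = (1.38811 − 1)/25.37874 = 0.015293
r = −ln(0.015293)/36 = 4.18037/36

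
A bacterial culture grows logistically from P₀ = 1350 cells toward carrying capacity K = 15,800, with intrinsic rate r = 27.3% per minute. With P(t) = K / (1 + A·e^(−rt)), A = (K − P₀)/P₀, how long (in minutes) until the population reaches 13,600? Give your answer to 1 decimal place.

A = (15800 − 1350)/1350 = 10.7037
13600 = 15800/(1 + 10.7037·e^(−0.273t)) → 1 + 10.7037·e^(−0.273t) = 1.16176
e^(−0.273t) = 0.015113 → t = ln(66.16835)/0.273 = 4.1922/0.273

t ≈ 15.4 minutes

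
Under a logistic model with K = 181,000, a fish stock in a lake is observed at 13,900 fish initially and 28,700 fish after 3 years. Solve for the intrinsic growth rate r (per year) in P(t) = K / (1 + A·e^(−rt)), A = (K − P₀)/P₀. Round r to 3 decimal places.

r ≈ 0.273 per year

A = (181000 − 13900)/13900 = 12.02158
28700 = 181000/(1 + 12.02158·e^(−r·3)) → e^(−3r) = (6.30662 − 1)/12.02158 = 0.441424
r = −ln(0.441424)/3 = 0.81775/3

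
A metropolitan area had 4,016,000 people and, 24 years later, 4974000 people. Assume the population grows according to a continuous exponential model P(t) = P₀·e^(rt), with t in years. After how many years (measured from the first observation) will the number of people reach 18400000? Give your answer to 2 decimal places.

t ≈ 170.75 years

r = ln(4974000/4016000) / 24 ≈ 0.008914 per year
t = ln(18400000/4016000) / r = 1.52206 / 0.008914 ≈ 170.748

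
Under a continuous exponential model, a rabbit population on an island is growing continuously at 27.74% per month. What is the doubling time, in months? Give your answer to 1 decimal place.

doubling time = ln(2) / |r| = 0.69315 / 0.2774

doubling time ≈ 2.5 months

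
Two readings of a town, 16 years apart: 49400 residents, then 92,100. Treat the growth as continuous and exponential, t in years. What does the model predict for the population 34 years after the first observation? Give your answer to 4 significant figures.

r = ln(92100/49400) / 16 ≈ 0.038933 per year
P(34) = 49400 · e^(0.038933·34) = 49400 · 3.75735 ≈ 185613.22

≈ 185,600 residents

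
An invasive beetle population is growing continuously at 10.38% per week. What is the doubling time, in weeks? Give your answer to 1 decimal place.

doubling time = ln(2) / |r| = 0.69315 / 0.1038

doubling time ≈ 6.7 weeks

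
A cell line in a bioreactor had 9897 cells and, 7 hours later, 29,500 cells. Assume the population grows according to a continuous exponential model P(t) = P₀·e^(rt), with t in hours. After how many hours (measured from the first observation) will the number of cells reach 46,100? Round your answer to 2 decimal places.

t ≈ 9.86 hours

r = ln(29500/9897) / 7 ≈ 0.156023 per hour
t = ln(46100/9897) / r = 1.53858 / 0.156023 ≈ 9.861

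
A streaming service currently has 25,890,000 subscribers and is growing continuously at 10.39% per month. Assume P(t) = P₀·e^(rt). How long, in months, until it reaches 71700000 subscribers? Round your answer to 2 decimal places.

t ≈ 9.80 months

71700000 = 25890000 · e^(0.1039·t)
t = ln(71700000/25890000) / 0.1039 = ln(2.76941) / 0.1039 = 1.01863 / 0.1039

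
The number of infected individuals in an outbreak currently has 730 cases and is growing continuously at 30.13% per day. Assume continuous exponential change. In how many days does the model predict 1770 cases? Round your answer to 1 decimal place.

t ≈ 2.9 days

1770 = 730 · e^(0.3013·t)
t = ln(1770/730) / 0.3013 = ln(2.42466) / 0.3013 = 0.88569 / 0.3013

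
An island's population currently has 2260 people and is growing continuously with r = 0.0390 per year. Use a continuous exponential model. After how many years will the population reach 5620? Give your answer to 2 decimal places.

t ≈ 23.36 years

5620 = 2260 · e^(0.039·t)
t = ln(5620/2260) / 0.039 = ln(2.48673) / 0.039 = 0.91097 / 0.039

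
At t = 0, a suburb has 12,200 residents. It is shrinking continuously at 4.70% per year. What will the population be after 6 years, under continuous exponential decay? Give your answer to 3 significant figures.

≈ 9,200 residents

P(6) = 12200 · e^(-0.047·6) = 12200 · e^(-0.282)
= 12200 · 0.75427 ≈ 9202.14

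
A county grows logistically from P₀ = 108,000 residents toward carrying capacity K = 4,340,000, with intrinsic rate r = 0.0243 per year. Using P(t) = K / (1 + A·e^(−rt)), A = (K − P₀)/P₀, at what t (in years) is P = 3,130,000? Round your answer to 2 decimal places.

t ≈ 190.07 years

A = (4340000 − 108000)/108000 = 39.18519
3130000 = 4340000/(1 + 39.18519·e^(−0.0243t)) → 1 + 39.18519·e^(−0.0243t) = 1.38658
e^(−0.0243t) = 0.009866 → t = ln(101.36333)/0.0243 = 4.61871/0.0243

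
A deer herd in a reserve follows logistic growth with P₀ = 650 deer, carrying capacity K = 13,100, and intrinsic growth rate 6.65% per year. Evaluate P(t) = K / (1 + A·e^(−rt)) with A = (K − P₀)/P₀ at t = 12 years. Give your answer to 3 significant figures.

≈ 1,360 deer

A = (13100 − 650)/650 = 19.15385
P(12) = 13100 / (1 + 19.15385·e^(−0.0665·12)) = 13100 / (1 + 19.15385·0.450229)
= 13100 / 9.62361 ≈ 1361.24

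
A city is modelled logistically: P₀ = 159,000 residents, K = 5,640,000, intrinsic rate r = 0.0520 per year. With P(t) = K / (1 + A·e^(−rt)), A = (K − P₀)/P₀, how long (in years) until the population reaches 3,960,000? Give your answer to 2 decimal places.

t ≈ 84.57 years

A = (5640000 − 159000)/159000 = 34.4717
3960000 = 5640000/(1 + 34.4717·e^(−0.052t)) → 1 + 34.4717·e^(−0.052t) = 1.42424
e^(−0.052t) = 0.012307 → t = ln(81.25472)/0.052 = 4.39759/0.052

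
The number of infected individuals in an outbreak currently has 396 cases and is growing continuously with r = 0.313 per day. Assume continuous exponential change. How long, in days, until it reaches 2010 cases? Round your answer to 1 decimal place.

t ≈ 5.2 days

2010 = 396 · e^(0.313·t)
t = ln(2010/396) / 0.313 = ln(5.07576) / 0.313 = 1.62448 / 0.313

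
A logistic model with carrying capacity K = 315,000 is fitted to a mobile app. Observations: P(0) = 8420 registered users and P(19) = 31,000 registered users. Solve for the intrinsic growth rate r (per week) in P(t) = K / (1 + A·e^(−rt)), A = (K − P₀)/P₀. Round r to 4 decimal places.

r ≈ 0.0726 per week

A = (315000 − 8420)/8420 = 36.41093
31000 = 315000/(1 + 36.41093·e^(−r·19)) → e^(−19r) = (10.16129 − 1)/36.41093 = 0.251608
r = −ln(0.251608)/19 = 1.37988/19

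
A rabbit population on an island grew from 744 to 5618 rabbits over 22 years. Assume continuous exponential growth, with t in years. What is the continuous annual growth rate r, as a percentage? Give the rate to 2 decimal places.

r ≈ 9.19% per year

5618 = 744 · e^(r·22)
e^(22r) = 5618/744 = 7.55108
r = ln(7.55108) / 22 = 2.02169 / 22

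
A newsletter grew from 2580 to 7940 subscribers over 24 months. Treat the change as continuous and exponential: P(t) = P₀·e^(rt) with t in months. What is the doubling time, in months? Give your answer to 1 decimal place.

doubling time ≈ 14.8 months

r = ln(7940/2580) / 24 = ln(3.07752) / 24 ≈ 0.046838 per month
doubling time = ln 2 / |r| = 0.69315 / 0.046838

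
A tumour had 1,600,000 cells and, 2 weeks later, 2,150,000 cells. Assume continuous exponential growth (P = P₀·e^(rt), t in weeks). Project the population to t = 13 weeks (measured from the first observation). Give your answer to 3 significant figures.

r = ln(2150000/1600000) / 2 ≈ 0.147732 per week
P(13) = 1600000 · e^(0.147732·13) = 1600000 · 6.82449 ≈ 10919181.5

≈ 10,900,000 cells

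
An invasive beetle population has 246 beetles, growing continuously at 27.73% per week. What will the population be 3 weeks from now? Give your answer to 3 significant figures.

≈ 565 beetles

P(3) = 246 · e^(0.2773·3) = 246 · e^(0.8319)
= 246 · 2.29768 ≈ 565.23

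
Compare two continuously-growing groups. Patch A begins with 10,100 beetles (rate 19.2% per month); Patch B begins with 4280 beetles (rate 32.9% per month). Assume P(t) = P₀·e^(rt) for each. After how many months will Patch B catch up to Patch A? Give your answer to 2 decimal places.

10100·e^(0.192t) = 4280·e^(0.329t)
10100/4280 = e^((0.329 − 0.192)t) → ln(2.35981) = 0.137·t
t = 0.85858 / 0.137

t ≈ 6.27 months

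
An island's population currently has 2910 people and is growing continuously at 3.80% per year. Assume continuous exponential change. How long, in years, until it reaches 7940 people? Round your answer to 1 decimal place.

t ≈ 26.4 years

7940 = 2910 · e^(0.038·t)
t = ln(7940/2910) / 0.038 = ln(2.72852) / 0.038 = 1.00376 / 0.038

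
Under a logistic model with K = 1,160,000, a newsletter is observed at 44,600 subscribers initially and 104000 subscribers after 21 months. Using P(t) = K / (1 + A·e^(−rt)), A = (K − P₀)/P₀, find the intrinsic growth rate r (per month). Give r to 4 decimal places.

r ≈ 0.0429 per month

A = (1160000 − 44600)/44600 = 25.00897
104000 = 1160000/(1 + 25.00897·e^(−r·21)) → e^(−21r) = (11.15385 − 1)/25.00897 = 0.406008
r = −ln(0.406008)/21 = 0.90138/21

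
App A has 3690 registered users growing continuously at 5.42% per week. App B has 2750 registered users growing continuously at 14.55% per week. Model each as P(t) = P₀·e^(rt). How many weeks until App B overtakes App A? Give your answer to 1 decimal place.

3690·e^(0.0542t) = 2750·e^(0.1455t)
3690/2750 = e^((0.1455 − 0.0542)t) → ln(1.34182) = 0.0913·t
t = 0.29403 / 0.0913

t ≈ 3.2 weeks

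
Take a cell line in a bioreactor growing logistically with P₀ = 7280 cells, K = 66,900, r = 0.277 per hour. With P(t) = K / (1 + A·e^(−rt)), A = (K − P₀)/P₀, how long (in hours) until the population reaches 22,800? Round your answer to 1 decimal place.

A = (66900 − 7280)/7280 = 8.18956
22800 = 66900/(1 + 8.18956·e^(−0.277t)) → 1 + 8.18956·e^(−0.277t) = 2.93421
e^(−0.277t) = 0.23618 → t = ln(4.23406)/0.277 = 1.44316/0.277

t ≈ 5.2 hours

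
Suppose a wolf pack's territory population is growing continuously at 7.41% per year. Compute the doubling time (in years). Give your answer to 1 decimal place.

doubling time ≈ 9.4 years

doubling time = ln(2) / |r| = 0.69315 / 0.0741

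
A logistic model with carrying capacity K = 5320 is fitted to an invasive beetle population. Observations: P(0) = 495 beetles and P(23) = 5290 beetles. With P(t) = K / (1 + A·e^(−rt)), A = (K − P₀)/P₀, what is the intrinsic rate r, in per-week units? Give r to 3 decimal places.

r ≈ 0.324 per week

A = (5320 − 495)/495 = 9.74747
5290 = 5320/(1 + 9.74747·e^(−r·23)) → e^(−23r) = (1.00567 − 1)/9.74747 = 0.000582
r = −ln(0.000582)/23 = 7.44938/23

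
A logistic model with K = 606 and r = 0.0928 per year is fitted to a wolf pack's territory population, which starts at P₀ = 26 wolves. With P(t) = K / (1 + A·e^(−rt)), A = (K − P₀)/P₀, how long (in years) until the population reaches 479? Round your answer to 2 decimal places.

A = (606 − 26)/26 = 22.30769
479 = 606/(1 + 22.30769·e^(−0.0928t)) → 1 + 22.30769·e^(−0.0928t) = 1.26514
e^(−0.0928t) = 0.011885 → t = ln(84.13689)/0.0928 = 4.43245/0.0928

t ≈ 47.76 years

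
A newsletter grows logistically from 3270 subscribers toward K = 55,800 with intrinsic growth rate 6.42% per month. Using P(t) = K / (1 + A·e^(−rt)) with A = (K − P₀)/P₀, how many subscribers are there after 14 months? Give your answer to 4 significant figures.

≈ 7,401 subscribers

A = (55800 − 3270)/3270 = 16.06422
P(14) = 55800 / (1 + 16.06422·e^(−0.0642·14)) = 55800 / (1 + 16.06422·0.407058)
= 55800 / 7.53907 ≈ 7401.45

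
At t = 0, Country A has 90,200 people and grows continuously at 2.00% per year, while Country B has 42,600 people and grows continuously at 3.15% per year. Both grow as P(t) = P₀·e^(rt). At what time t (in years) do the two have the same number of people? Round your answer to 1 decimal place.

t ≈ 65.2 years

90200·e^(0.02t) = 42600·e^(0.0315t)
90200/42600 = e^((0.0315 − 0.02)t) → ln(2.11737) = 0.0115·t
t = 0.75018 / 0.0115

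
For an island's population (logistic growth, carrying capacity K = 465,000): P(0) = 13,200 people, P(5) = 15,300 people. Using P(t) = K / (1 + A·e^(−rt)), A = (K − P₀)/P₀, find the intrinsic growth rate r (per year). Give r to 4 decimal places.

A = (465000 − 13200)/13200 = 34.22727
15300 = 465000/(1 + 34.22727·e^(−r·5)) → e^(−5r) = (30.39216 − 1)/34.22727 = 0.858735
r = −ln(0.858735)/5 = 0.15229/5

r ≈ 0.0305 per year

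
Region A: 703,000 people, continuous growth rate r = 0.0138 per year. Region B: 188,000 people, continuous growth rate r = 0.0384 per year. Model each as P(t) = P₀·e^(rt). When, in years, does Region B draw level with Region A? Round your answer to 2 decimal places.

703000·e^(0.0138t) = 188000·e^(0.0384t)
703000/188000 = e^((0.0384 − 0.0138)t) → ln(3.73936) = 0.0246·t
t = 1.31891 / 0.0246

t ≈ 53.61 years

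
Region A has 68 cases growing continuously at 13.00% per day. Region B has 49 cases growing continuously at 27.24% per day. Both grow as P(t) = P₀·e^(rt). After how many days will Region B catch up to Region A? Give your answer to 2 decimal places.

t ≈ 2.30 days

68·e^(0.13t) = 49·e^(0.2724t)
68/49 = e^((0.2724 − 0.13)t) → ln(1.38776) = 0.1424·t
t = 0.32769 / 0.1424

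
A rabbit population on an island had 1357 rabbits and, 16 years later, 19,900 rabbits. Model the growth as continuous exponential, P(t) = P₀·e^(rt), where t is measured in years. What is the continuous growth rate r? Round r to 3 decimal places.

19900 = 1357 · e^(r·16)
e^(16r) = 19900/1357 = 14.6647
r = ln(14.6647) / 16 = 2.68544 / 16

r ≈ 0.168 per year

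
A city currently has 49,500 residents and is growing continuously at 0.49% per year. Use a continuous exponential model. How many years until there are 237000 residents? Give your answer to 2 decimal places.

t ≈ 319.61 years

237000 = 49500 · e^(0.0049·t)
t = ln(237000/49500) / 0.0049 = ln(4.78788) / 0.0049 = 1.56609 / 0.0049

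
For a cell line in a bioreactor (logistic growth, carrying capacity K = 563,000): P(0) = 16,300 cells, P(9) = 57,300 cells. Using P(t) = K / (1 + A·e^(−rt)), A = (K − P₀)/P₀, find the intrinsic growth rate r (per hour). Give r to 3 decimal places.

A = (563000 − 16300)/16300 = 33.53988
57300 = 563000/(1 + 33.53988·e^(−r·9)) → e^(−9r) = (9.82548 − 1)/33.53988 = 0.263134
r = −ln(0.263134)/9 = 1.33509/9

r ≈ 0.148 per hour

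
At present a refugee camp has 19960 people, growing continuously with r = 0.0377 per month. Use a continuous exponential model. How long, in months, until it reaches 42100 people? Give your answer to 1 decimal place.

t ≈ 19.8 months

42100 = 19960 · e^(0.0377·t)
t = ln(42100/19960) / 0.0377 = ln(2.10922) / 0.0377 = 0.74632 / 0.0377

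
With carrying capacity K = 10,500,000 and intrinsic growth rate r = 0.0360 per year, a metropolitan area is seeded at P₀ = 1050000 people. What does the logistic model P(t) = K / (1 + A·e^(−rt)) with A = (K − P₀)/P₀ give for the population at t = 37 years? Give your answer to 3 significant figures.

≈ 3,110,000 people

A = (10500000 − 1050000)/1050000 = 9
P(37) = 10500000 / (1 + 9·e^(−0.036·37)) = 10500000 / (1 + 9·0.263949)
= 10500000 / 3.37554 ≈ 3110613.86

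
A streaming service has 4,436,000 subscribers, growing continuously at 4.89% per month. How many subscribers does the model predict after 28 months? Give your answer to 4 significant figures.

≈ 17,440,000 subscribers

P(28) = 4436000 · e^(0.0489·28) = 4436000 · e^(1.3692)
= 4436000 · 3.9322 ≈ 17443255.5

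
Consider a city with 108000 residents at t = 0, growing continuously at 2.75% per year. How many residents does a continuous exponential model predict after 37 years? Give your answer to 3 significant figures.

P(37) = 108000 · e^(0.0275·37) = 108000 · e^(1.0175)
= 108000 · 2.76627 ≈ 298757.21

≈ 299,000 residents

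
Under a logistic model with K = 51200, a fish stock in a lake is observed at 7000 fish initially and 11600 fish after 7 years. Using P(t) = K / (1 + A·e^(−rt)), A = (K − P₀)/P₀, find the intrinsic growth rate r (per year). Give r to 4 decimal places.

A = (51200 − 7000)/7000 = 6.31429
11600 = 51200/(1 + 6.31429·e^(−r·7)) → e^(−7r) = (4.41379 − 1)/6.31429 = 0.540646
r = −ln(0.540646)/7 = 0.61499/7

r ≈ 0.0879 per year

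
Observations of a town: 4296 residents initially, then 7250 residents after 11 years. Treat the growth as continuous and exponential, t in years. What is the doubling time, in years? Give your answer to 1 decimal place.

r = ln(7250/4296) / 11 = ln(1.68762) / 11 ≈ 0.047574 per year
doubling time = ln 2 / |r| = 0.69315 / 0.047574

doubling time ≈ 14.6 years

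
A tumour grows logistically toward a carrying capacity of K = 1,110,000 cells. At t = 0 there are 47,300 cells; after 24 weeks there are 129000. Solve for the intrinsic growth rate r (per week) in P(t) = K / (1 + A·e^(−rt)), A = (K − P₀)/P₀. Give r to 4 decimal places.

r ≈ 0.0451 per week

A = (1110000 − 47300)/47300 = 22.46723
129000 = 1110000/(1 + 22.46723·e^(−r·24)) → e^(−24r) = (8.60465 − 1)/22.46723 = 0.338477
r = −ln(0.338477)/24 = 1.0833/24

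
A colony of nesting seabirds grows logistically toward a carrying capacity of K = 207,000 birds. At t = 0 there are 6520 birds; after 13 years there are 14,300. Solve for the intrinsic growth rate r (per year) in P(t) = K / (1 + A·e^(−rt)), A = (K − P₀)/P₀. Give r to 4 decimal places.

A = (207000 − 6520)/6520 = 30.74847
14300 = 207000/(1 + 30.74847·e^(−r·13)) → e^(−13r) = (14.47552 − 1)/30.74847 = 0.43825
r = −ln(0.43825)/13 = 0.82497/13

r ≈ 0.0635 per year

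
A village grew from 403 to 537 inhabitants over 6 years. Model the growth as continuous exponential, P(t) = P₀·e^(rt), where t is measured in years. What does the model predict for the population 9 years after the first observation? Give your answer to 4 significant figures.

r = ln(537/403) / 6 ≈ 0.047844 per year
P(9) = 403 · e^(0.047844·9) = 403 · 1.53817 ≈ 619.88

≈ 619.9 inhabitants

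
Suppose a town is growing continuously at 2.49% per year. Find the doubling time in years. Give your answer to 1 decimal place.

doubling time ≈ 27.8 years

doubling time = ln(2) / |r| = 0.69315 / 0.0249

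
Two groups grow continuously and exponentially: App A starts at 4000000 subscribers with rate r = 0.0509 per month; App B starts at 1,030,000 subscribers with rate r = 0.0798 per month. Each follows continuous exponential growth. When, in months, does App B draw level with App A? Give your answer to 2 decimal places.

t ≈ 46.95 months

4000000·e^(0.0509t) = 1030000·e^(0.0798t)
4000000/1030000 = e^((0.0798 − 0.0509)t) → ln(3.8835) = 0.0289·t
t = 1.35674 / 0.0289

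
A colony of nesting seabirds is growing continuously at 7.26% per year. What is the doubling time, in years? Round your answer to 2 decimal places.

doubling time = ln(2) / |r| = 0.69315 / 0.0726

doubling time ≈ 9.55 years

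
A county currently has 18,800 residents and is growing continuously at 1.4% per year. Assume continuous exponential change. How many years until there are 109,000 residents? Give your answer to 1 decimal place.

109000 = 18800 · e^(0.014·t)
t = ln(109000/18800) / 0.014 = ln(5.79787) / 0.014 = 1.75749 / 0.014

t ≈ 125.5 years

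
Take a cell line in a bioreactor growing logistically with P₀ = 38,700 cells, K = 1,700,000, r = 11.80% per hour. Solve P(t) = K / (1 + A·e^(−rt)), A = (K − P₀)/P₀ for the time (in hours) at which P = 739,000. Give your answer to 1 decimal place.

t ≈ 29.6 hours

A = (1700000 − 38700)/38700 = 42.92765
739000 = 1700000/(1 + 42.92765·e^(−0.118t)) → 1 + 42.92765·e^(−0.118t) = 2.30041
e^(−0.118t) = 0.030293 → t = ln(33.01096)/0.118 = 3.49684/0.118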